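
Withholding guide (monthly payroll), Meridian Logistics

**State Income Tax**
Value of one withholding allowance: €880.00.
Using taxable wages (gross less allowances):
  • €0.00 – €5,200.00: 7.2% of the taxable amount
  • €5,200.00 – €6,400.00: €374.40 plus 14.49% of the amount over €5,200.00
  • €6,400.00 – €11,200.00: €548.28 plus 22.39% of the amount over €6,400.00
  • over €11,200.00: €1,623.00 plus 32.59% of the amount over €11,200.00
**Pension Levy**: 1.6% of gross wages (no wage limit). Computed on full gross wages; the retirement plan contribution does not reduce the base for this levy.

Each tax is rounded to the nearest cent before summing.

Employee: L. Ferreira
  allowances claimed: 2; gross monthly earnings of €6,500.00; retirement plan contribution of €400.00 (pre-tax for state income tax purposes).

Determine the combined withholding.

€416.48

State Income Tax: taxable = €6,500.00 − €400.00 − 2×€880.00 = €4,340.00
  7.2% × €4,340.00 = €312.48
Pension Levy: 1.6% × €6,500.00 = €104.00
Total: €312.48 + €104.00 = €416.48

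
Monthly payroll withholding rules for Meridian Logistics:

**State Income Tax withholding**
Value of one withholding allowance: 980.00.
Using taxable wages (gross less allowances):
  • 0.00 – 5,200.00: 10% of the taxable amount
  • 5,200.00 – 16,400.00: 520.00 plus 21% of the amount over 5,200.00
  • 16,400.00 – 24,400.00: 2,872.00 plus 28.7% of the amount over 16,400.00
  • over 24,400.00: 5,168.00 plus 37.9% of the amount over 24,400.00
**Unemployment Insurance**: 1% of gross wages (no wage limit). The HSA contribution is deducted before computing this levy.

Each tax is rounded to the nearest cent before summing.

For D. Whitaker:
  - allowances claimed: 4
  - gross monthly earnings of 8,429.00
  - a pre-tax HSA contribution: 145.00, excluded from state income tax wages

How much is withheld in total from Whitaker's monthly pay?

519.24

State Income Tax: taxable = 8,429.00 − 145.00 − 4×980.00 = 4,364.00
  10% × 4,364.00 = 436.40
Unemployment Insurance: 1% × 8,284.00 = 82.84
Total: 436.40 + 82.84 = 519.24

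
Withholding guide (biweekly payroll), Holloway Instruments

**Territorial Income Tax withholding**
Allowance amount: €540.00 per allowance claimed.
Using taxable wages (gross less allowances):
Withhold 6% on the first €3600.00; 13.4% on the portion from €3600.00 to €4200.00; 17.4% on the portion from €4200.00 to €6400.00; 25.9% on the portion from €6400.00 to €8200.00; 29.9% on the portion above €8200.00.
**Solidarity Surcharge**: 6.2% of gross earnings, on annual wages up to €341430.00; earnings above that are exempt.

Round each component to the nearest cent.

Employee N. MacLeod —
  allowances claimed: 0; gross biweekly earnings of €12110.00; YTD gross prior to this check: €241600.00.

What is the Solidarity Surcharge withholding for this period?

€750.82

Solidarity Surcharge: 6.2% × €12110.00 = €750.82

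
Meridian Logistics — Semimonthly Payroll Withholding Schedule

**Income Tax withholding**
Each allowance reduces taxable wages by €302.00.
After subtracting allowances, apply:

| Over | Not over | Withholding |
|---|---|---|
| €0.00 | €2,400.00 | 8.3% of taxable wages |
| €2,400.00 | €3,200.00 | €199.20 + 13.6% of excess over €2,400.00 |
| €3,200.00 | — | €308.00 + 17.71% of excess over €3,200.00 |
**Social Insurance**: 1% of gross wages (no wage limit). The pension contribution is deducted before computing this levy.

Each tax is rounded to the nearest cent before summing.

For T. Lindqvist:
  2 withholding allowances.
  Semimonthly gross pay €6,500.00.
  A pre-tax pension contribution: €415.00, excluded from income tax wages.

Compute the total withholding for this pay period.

€772.82

Income Tax: taxable = €6,500.00 − €415.00 − 2×€302.00 = €5,481.00
  €308.00 + 17.71% × (€5,481.00 − €3,200.00) = €308.00 + 17.71% × €2,281.00 = €711.97
Social Insurance: 1% × €6,085.00 = €60.85
Total: €711.97 + €60.85 = €772.82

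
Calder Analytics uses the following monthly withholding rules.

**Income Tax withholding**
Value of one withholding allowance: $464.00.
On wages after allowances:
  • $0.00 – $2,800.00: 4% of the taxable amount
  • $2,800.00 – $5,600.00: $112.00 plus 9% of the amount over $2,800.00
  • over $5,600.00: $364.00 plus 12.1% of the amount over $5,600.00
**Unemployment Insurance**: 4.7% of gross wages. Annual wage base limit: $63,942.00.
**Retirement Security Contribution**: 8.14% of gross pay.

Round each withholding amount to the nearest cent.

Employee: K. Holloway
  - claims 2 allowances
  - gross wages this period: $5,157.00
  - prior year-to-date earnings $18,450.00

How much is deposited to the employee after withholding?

Income Tax: taxable = $5,157.00 − 2×$464.00 = $4,229.00
  $112.00 + 9% × ($4,229.00 − $2,800.00) = $112.00 + 9% × $1,429.00 = $240.61
Unemployment Insurance: 4.7% × $5,157.00 = $242.38
Retirement Security Contribution: 8.14% × $5,157.00 = $419.78
Total withheld: $240.61 + $242.38 + $419.78 = $902.77
Net pay: $5,157.00 − $902.77 = $4,254.23

$4,254.23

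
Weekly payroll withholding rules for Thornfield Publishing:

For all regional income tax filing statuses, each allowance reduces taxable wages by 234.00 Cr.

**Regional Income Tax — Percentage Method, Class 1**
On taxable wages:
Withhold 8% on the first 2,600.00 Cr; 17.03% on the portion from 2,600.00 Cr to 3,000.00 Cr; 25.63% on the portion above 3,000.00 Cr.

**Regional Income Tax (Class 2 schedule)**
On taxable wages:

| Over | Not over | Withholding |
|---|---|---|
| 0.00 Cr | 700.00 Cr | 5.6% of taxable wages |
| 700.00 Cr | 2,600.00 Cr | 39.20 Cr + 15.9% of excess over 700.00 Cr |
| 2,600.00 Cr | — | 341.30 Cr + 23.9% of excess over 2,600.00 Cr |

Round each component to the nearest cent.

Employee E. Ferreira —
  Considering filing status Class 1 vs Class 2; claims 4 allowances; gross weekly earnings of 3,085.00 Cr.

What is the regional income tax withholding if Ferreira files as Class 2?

269.59 Cr

Regional Income Tax (Class 2): taxable = 3,085.00 Cr − 4×234.00 Cr = 2,149.00 Cr
  39.20 Cr + 15.9% × (2,149.00 Cr − 700.00 Cr) = 39.20 Cr + 15.9% × 1,449.00 Cr = 269.59 Cr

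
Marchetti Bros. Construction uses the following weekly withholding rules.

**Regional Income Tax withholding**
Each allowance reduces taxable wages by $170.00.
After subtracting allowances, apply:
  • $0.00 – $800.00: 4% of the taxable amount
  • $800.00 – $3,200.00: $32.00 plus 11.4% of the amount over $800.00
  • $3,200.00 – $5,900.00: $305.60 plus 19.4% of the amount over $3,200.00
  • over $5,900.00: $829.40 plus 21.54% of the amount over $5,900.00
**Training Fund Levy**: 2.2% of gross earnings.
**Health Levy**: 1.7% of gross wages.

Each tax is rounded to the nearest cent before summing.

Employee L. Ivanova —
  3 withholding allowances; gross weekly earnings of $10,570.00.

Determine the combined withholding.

$2,137.69

Regional Income Tax: taxable = $10,570.00 − 3×$170.00 = $10,060.00
  $829.40 + 21.54% × ($10,060.00 − $5,900.00) = $829.40 + 21.54% × $4,160.00 = $1,725.46
Training Fund Levy: 2.2% × $10,570.00 = $232.54
Health Levy: 1.7% × $10,570.00 = $179.69
Total: $1,725.46 + $232.54 + $179.69 = $2,137.69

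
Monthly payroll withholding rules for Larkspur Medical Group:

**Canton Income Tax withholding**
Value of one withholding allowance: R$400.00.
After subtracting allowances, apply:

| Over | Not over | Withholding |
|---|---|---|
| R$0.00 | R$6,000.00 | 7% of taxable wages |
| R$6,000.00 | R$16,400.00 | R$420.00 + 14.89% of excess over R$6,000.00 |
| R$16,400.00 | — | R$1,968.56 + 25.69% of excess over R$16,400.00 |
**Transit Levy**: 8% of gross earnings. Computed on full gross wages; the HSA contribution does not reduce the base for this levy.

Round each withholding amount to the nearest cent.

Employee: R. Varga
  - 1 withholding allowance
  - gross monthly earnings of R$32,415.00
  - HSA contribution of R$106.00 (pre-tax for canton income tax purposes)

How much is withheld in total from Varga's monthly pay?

Canton Income Tax: taxable = R$32,415.00 − R$106.00 − 1×R$400.00 = R$31,909.00
  R$1,968.56 + 25.69% × (R$31,909.00 − R$16,400.00) = R$1,968.56 + 25.69% × R$15,509.00 = R$5,952.82
Transit Levy: 8% × R$32,415.00 = R$2,593.20
Total: R$5,952.82 + R$2,593.20 = R$8,546.02

R$8,546.02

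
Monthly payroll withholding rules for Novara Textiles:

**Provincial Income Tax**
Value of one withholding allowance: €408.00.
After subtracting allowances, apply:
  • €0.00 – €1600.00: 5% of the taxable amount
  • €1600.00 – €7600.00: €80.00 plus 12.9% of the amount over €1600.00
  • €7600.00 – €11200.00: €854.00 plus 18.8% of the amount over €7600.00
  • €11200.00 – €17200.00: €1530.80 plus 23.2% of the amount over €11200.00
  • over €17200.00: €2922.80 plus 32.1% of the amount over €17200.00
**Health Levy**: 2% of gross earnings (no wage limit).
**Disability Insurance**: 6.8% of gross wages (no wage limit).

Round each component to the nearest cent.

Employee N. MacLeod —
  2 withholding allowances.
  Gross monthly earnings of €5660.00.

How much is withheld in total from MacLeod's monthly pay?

€996.56

Provincial Income Tax: taxable = €5660.00 − 2×€408.00 = €4844.00
  €80.00 + 12.9% × (€4844.00 − €1600.00) = €80.00 + 12.9% × €3244.00 = €498.48
Health Levy: 2% × €5660.00 = €113.20
Disability Insurance: 6.8% × €5660.00 = €384.88
Total: €498.48 + €113.20 + €384.88 = €996.56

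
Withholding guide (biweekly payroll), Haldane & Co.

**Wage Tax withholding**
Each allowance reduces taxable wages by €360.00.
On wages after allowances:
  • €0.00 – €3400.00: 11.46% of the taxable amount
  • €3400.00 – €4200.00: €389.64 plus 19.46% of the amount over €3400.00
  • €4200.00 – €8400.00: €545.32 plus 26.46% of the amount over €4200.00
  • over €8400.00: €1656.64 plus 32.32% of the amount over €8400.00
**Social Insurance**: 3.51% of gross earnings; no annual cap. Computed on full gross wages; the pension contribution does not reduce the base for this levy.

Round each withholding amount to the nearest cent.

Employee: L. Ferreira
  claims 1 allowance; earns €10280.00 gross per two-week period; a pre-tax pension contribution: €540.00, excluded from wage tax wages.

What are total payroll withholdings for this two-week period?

Wage Tax: taxable = €10280.00 − €540.00 − 1×€360.00 = €9380.00
  €1656.64 + 32.32% × (€9380.00 − €8400.00) = €1656.64 + 32.32% × €980.00 = €1973.38
Social Insurance: 3.51% × €10280.00 = €360.83
Total: €1973.38 + €360.83 = €2334.21

€2334.21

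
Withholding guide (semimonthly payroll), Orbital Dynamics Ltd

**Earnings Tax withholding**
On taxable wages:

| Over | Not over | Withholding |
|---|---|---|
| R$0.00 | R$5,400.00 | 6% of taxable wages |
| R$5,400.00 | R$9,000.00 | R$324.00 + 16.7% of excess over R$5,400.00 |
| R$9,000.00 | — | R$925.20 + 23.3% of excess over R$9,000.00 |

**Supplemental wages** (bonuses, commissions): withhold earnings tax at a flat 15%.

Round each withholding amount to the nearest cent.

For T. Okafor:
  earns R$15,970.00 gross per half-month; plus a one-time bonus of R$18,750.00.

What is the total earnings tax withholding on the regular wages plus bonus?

Earnings Tax: taxable = R$15,970.00
  R$925.20 + 23.3% × (R$15,970.00 − R$9,000.00) = R$925.20 + 23.3% × R$6,970.00 = R$2,549.21
Supplemental (15% flat on bonus): 15% × R$18,750.00 = R$2,812.50
Total earnings tax: R$2,549.21 + R$2,812.50 = R$5,361.71

R$5,361.71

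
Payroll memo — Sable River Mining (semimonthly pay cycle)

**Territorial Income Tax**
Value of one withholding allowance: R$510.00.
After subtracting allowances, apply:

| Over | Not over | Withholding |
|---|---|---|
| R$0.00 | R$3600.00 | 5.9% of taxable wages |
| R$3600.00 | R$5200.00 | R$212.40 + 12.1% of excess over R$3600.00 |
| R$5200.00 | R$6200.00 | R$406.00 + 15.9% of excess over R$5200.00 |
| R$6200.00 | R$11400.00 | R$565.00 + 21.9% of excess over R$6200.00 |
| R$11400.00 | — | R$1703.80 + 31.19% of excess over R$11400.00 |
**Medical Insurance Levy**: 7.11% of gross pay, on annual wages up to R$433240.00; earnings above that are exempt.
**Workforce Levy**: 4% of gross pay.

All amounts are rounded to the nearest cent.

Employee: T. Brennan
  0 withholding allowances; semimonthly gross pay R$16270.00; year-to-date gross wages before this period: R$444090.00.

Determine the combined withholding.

Territorial Income Tax: taxable = R$16270.00
  R$1703.80 + 31.19% × (R$16270.00 − R$11400.00) = R$1703.80 + 31.19% × R$4870.00 = R$3222.75
Medical Insurance Levy: YTD R$444090.00 ≥ cap R$433240.00 → R$0.00
Workforce Levy: 4% × R$16270.00 = R$650.80
Total: R$3222.75 + R$0.00 + R$650.80 = R$3873.55

R$3873.55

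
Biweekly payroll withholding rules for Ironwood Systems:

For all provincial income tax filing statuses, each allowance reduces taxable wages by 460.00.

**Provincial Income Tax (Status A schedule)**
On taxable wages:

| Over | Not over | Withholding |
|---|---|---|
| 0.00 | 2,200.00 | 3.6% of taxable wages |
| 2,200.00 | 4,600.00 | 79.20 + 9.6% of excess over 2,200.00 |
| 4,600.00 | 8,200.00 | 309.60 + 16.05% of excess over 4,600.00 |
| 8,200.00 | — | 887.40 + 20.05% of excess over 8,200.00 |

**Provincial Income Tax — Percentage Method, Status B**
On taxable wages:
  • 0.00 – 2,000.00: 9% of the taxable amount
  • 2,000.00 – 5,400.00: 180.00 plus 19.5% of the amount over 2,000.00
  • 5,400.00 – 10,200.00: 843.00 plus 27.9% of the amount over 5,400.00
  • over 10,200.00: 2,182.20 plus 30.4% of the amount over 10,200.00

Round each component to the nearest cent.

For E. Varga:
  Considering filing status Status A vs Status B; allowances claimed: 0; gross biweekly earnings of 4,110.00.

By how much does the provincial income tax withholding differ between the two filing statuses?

328.89

Provincial Income Tax (Status A): taxable = 4,110.00
  79.20 + 9.6% × (4,110.00 − 2,200.00) = 79.20 + 9.6% × 1,910.00 = 262.56
Provincial Income Tax (Status B): taxable = 4,110.00
  180.00 + 19.5% × (4,110.00 − 2,000.00) = 180.00 + 19.5% × 2,110.00 = 591.45
Difference: |262.56 − 591.45| = 328.89 (higher under Status B)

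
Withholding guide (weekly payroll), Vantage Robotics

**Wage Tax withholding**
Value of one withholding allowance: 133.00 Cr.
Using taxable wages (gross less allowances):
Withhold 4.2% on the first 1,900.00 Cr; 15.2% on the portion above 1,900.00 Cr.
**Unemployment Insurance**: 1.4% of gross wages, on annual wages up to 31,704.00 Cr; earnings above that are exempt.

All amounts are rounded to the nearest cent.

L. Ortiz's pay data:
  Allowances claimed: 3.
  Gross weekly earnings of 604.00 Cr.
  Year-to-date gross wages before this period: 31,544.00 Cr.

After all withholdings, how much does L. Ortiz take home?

Wage Tax: taxable = 604.00 Cr − 3×133.00 Cr = 205.00 Cr
  4.2% × 205.00 Cr = 8.61 Cr
Unemployment Insurance: cap 31,704.00 Cr − YTD 31,544.00 Cr = 160.00 Cr subject; 1.4% × 160.00 Cr = 2.24 Cr
Total withheld: 8.61 Cr + 2.24 Cr = 10.85 Cr
Net pay: 604.00 Cr − 10.85 Cr = 593.15 Cr

593.15 Cr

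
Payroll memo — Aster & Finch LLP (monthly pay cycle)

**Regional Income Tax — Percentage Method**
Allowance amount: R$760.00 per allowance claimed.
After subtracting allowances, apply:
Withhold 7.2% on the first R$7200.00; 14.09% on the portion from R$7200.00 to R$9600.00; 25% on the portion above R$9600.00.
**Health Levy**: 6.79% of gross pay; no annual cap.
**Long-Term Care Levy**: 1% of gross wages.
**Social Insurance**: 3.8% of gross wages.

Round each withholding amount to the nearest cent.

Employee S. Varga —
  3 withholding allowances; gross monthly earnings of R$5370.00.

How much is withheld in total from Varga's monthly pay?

R$844.86

Regional Income Tax: taxable = R$5370.00 − 3×R$760.00 = R$3090.00
  7.2% × R$3090.00 = R$222.48
Health Levy: 6.79% × R$5370.00 = R$364.62
Long-Term Care Levy: 1% × R$5370.00 = R$53.70
Social Insurance: 3.8% × R$5370.00 = R$204.06
Total: R$222.48 + R$364.62 + R$53.70 + R$204.06 = R$844.86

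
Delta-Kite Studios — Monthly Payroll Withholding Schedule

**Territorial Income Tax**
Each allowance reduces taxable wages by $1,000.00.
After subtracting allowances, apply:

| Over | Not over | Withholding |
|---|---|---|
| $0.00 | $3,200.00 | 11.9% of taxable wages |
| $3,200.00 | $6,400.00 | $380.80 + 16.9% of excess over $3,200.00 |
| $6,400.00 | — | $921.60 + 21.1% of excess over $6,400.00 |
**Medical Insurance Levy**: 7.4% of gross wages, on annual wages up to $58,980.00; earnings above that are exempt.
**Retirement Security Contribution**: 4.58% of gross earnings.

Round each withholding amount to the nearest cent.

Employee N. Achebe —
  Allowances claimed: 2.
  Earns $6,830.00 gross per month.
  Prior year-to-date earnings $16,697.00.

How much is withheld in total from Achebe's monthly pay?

$1,474.50

Territorial Income Tax: taxable = $6,830.00 − 2×$1,000.00 = $4,830.00
  $380.80 + 16.9% × ($4,830.00 − $3,200.00) = $380.80 + 16.9% × $1,630.00 = $656.27
Medical Insurance Levy: 7.4% × $6,830.00 = $505.42
Retirement Security Contribution: 4.58% × $6,830.00 = $312.81
Total: $656.27 + $505.42 + $312.81 = $1,474.50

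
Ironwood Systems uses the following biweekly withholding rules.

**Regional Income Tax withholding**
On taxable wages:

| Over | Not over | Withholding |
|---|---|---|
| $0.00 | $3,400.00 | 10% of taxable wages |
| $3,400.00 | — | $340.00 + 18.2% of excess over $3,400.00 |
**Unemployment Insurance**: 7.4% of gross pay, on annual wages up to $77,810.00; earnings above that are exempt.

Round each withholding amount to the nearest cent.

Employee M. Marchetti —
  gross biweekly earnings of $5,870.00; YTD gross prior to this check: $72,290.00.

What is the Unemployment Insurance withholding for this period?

$408.48

Unemployment Insurance: cap $77,810.00 − YTD $72,290.00 = $5,520.00 subject; 7.4% × $5,520.00 = $408.48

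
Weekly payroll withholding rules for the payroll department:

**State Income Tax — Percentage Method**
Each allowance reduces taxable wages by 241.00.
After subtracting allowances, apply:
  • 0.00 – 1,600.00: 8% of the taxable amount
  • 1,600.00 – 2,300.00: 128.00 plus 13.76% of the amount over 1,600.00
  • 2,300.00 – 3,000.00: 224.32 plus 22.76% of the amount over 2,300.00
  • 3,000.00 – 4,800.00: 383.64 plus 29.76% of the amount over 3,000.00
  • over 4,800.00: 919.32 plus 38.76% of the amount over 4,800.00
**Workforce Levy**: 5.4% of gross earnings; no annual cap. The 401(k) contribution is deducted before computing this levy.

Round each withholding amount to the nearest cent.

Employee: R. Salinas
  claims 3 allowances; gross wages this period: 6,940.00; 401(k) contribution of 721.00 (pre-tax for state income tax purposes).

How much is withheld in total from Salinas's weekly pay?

State Income Tax: taxable = 6,940.00 − 721.00 − 3×241.00 = 5,496.00
  919.32 + 38.76% × (5,496.00 − 4,800.00) = 919.32 + 38.76% × 696.00 = 1,189.09
Workforce Levy: 5.4% × 6,219.00 = 335.83
Total: 1,189.09 + 335.83 = 1,524.92

1,524.92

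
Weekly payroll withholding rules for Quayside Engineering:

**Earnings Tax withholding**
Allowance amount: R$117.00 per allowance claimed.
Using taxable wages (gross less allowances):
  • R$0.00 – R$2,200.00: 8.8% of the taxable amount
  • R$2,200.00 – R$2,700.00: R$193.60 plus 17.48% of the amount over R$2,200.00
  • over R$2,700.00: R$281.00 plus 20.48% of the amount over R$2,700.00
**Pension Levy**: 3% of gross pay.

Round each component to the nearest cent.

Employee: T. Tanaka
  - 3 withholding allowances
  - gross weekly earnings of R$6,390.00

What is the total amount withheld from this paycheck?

R$1,156.53

Earnings Tax: taxable = R$6,390.00 − 3×R$117.00 = R$6,039.00
  R$281.00 + 20.48% × (R$6,039.00 − R$2,700.00) = R$281.00 + 20.48% × R$3,339.00 = R$964.83
Pension Levy: 3% × R$6,390.00 = R$191.70
Total: R$964.83 + R$191.70 = R$1,156.53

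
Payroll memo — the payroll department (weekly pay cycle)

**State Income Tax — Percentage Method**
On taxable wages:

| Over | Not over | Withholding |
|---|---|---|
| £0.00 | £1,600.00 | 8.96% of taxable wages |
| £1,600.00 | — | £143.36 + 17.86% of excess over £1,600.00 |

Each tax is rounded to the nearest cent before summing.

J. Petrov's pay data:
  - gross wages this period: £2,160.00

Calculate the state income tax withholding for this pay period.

£243.38

State Income Tax: taxable = £2,160.00
  £143.36 + 17.86% × (£2,160.00 − £1,600.00) = £143.36 + 17.86% × £560.00 = £243.38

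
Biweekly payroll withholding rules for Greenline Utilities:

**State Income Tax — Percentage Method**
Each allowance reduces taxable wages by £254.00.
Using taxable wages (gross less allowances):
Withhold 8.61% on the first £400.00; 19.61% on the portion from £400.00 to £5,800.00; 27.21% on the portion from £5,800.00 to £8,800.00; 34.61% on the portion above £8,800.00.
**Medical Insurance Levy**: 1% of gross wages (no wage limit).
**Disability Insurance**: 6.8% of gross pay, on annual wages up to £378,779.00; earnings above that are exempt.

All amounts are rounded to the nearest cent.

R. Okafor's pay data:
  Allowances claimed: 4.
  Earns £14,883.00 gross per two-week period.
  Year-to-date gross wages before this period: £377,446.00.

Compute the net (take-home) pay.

State Income Tax: taxable = £14,883.00 − 4×£254.00 = £13,867.00
  £1,909.68 + 34.61% × (£13,867.00 − £8,800.00) = £1,909.68 + 34.61% × £5,067.00 = £3,663.37
Medical Insurance Levy: 1% × £14,883.00 = £148.83
Disability Insurance: cap £378,779.00 − YTD £377,446.00 = £1,333.00 subject; 6.8% × £1,333.00 = £90.64
Total withheld: £3,663.37 + £148.83 + £90.64 = £3,902.84
Net pay: £14,883.00 − £3,902.84 = £10,980.16

£10,980.16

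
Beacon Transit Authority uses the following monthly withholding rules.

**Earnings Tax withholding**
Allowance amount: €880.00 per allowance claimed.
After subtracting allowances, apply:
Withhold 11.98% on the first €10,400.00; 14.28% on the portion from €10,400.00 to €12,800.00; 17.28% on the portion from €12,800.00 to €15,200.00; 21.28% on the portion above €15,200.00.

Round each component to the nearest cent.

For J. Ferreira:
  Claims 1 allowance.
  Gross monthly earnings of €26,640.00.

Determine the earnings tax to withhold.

Earnings Tax: taxable = €26,640.00 − 1×€880.00 = €25,760.00
  €2,003.36 + 21.28% × (€25,760.00 − €15,200.00) = €2,003.36 + 21.28% × €10,560.00 = €4,250.53

€4,250.53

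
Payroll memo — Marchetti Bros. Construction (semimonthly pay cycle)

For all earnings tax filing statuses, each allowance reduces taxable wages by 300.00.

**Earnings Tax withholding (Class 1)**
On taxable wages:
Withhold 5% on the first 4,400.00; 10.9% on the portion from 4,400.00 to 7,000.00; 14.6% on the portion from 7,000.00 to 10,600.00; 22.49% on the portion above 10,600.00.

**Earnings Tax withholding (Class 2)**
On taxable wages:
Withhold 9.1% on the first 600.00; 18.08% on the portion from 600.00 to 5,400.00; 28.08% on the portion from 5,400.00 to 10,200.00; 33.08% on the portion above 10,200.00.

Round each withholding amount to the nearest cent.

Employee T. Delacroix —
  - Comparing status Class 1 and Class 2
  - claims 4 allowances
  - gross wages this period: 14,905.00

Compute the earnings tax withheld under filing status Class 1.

1,727.31

Earnings Tax (Class 1): taxable = 14,905.00 − 4×300.00 = 13,705.00
  1,029.00 + 22.49% × (13,705.00 − 10,600.00) = 1,029.00 + 22.49% × 3,105.00 = 1,727.31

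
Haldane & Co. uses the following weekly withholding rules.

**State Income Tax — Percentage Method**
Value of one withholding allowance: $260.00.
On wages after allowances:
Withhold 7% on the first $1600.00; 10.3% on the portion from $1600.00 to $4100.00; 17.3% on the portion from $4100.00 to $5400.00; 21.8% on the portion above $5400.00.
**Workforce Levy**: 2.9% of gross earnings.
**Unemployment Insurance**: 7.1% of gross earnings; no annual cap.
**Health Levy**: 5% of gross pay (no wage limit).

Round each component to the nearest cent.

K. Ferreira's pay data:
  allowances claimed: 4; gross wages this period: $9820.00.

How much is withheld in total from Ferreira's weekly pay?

State Income Tax: taxable = $9820.00 − 4×$260.00 = $8780.00
  $594.40 + 21.8% × ($8780.00 − $5400.00) = $594.40 + 21.8% × $3380.00 = $1331.24
Workforce Levy: 2.9% × $9820.00 = $284.78
Unemployment Insurance: 7.1% × $9820.00 = $697.22
Health Levy: 5% × $9820.00 = $491.00
Total: $1331.24 + $284.78 + $697.22 + $491.00 = $2804.24

$2804.24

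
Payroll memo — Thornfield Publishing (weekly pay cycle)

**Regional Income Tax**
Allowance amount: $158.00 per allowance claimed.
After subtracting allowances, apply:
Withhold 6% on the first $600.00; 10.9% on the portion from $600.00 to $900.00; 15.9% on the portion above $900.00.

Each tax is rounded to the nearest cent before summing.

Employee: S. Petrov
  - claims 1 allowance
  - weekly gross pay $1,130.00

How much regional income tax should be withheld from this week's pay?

Regional Income Tax: taxable = $1,130.00 − 1×$158.00 = $972.00
  $68.70 + 15.9% × ($972.00 − $900.00) = $68.70 + 15.9% × $72.00 = $80.15

$80.15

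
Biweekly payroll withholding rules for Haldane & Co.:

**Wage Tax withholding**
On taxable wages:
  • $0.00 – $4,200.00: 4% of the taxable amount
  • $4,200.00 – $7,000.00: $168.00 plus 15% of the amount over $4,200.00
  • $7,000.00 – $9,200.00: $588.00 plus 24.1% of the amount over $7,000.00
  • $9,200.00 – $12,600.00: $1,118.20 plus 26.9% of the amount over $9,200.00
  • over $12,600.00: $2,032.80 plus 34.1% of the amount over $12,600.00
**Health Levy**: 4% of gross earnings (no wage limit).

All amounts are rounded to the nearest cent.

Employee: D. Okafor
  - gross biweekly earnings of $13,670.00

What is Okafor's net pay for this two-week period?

$10,725.53

Wage Tax: taxable = $13,670.00
  $2,032.80 + 34.1% × ($13,670.00 − $12,600.00) = $2,032.80 + 34.1% × $1,070.00 = $2,397.67
Health Levy: 4% × $13,670.00 = $546.80
Total withheld: $2,397.67 + $546.80 = $2,944.47
Net pay: $13,670.00 − $2,944.47 = $10,725.53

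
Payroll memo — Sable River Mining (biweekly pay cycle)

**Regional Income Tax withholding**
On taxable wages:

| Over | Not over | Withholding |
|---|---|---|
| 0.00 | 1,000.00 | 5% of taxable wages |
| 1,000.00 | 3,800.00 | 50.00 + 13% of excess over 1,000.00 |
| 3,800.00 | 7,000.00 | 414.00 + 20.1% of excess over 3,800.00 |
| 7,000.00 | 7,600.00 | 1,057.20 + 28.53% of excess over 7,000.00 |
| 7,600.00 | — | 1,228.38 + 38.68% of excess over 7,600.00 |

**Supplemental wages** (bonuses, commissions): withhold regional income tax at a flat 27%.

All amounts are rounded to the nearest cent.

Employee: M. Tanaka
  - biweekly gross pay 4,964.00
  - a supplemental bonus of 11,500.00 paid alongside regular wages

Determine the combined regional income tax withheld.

3,752.96

Regional Income Tax: taxable = 4,964.00
  414.00 + 20.1% × (4,964.00 − 3,800.00) = 414.00 + 20.1% × 1,164.00 = 647.96
Supplemental (27% flat on bonus): 27% × 11,500.00 = 3,105.00
Total regional income tax: 647.96 + 3,105.00 = 3,752.96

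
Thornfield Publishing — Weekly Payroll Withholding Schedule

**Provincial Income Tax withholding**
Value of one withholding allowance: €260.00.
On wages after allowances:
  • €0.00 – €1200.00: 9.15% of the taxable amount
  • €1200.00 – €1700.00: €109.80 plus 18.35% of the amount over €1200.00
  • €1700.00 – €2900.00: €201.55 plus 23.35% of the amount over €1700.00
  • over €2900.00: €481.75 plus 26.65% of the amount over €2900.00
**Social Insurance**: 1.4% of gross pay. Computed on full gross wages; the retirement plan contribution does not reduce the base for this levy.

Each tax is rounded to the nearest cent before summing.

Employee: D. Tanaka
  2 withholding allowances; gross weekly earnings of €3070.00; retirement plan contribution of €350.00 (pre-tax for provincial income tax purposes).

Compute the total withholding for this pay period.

€361.28

Provincial Income Tax: taxable = €3070.00 − €350.00 − 2×€260.00 = €2200.00
  €201.55 + 23.35% × (€2200.00 − €1700.00) = €201.55 + 23.35% × €500.00 = €318.30
Social Insurance: 1.4% × €3070.00 = €42.98
Total: €318.30 + €42.98 = €361.28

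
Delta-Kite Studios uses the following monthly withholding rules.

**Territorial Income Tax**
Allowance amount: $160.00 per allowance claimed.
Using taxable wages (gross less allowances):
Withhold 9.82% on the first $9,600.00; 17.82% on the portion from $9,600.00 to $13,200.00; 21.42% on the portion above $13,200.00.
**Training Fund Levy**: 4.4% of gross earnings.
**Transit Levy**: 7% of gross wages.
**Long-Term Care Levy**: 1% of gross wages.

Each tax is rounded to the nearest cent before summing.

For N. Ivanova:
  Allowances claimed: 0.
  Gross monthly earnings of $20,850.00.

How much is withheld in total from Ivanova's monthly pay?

$5,808.27

Territorial Income Tax: taxable = $20,850.00
  $1,584.24 + 21.42% × ($20,850.00 − $13,200.00) = $1,584.24 + 21.42% × $7,650.00 = $3,222.87
Training Fund Levy: 4.4% × $20,850.00 = $917.40
Transit Levy: 7% × $20,850.00 = $1,459.50
Long-Term Care Levy: 1% × $20,850.00 = $208.50
Total: $3,222.87 + $917.40 + $1,459.50 + $208.50 = $5,808.27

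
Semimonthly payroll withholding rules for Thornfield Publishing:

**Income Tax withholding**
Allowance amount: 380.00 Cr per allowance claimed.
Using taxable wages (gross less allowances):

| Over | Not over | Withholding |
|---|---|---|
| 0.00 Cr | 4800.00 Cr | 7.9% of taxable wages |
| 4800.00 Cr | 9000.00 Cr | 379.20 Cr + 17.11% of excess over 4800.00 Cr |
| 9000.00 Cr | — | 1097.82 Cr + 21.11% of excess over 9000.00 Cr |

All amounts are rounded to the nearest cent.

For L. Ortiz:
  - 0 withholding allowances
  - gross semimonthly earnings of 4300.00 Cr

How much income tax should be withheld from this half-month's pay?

339.70 Cr

Income Tax: taxable = 4300.00 Cr
  7.9% × 4300.00 Cr = 339.70 Cr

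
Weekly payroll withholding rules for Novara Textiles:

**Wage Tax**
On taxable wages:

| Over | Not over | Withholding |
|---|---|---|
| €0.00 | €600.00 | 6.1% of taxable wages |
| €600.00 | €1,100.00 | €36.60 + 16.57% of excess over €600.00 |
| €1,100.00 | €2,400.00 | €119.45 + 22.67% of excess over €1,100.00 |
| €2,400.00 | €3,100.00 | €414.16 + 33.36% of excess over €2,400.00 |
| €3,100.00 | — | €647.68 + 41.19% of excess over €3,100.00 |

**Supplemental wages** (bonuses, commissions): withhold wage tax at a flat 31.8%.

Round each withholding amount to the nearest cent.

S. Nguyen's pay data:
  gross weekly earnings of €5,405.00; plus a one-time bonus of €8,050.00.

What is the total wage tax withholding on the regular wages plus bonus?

Wage Tax: taxable = €5,405.00
  €647.68 + 41.19% × (€5,405.00 − €3,100.00) = €647.68 + 41.19% × €2,305.00 = €1,597.11
Supplemental (31.8% flat on bonus): 31.8% × €8,050.00 = €2,559.90
Total wage tax: €1,597.11 + €2,559.90 = €4,157.01

€4,157.01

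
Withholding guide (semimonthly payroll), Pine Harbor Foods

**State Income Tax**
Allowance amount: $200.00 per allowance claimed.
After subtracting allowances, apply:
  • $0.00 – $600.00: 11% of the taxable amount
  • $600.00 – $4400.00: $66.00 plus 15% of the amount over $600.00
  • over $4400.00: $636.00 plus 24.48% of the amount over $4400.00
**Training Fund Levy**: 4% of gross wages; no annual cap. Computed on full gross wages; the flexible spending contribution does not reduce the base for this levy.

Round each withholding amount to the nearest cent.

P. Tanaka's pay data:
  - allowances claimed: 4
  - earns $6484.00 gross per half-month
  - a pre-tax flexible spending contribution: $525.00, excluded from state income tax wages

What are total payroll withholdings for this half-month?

$1081.16

State Income Tax: taxable = $6484.00 − $525.00 − 4×$200.00 = $5159.00
  $636.00 + 24.48% × ($5159.00 − $4400.00) = $636.00 + 24.48% × $759.00 = $821.80
Training Fund Levy: 4% × $6484.00 = $259.36
Total: $821.80 + $259.36 = $1081.16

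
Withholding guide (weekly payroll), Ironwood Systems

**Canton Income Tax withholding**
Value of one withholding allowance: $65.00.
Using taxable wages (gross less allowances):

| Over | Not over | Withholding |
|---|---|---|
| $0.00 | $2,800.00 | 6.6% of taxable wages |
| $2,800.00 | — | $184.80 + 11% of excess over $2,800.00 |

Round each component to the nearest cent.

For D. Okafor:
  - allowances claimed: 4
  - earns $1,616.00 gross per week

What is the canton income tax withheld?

Canton Income Tax: taxable = $1,616.00 − 4×$65.00 = $1,356.00
  6.6% × $1,356.00 = $89.50

$89.50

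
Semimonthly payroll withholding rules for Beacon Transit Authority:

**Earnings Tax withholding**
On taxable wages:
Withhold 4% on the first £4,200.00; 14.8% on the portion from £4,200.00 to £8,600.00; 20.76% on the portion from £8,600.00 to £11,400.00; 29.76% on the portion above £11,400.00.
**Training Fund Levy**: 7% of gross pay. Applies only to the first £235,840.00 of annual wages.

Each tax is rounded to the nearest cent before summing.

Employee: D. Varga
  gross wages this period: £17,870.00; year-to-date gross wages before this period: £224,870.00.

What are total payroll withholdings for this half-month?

£4,093.85

Earnings Tax: taxable = £17,870.00
  £1,400.48 + 29.76% × (£17,870.00 − £11,400.00) = £1,400.48 + 29.76% × £6,470.00 = £3,325.95
Training Fund Levy: cap £235,840.00 − YTD £224,870.00 = £10,970.00 subject; 7% × £10,970.00 = £767.90
Total: £3,325.95 + £767.90 = £4,093.85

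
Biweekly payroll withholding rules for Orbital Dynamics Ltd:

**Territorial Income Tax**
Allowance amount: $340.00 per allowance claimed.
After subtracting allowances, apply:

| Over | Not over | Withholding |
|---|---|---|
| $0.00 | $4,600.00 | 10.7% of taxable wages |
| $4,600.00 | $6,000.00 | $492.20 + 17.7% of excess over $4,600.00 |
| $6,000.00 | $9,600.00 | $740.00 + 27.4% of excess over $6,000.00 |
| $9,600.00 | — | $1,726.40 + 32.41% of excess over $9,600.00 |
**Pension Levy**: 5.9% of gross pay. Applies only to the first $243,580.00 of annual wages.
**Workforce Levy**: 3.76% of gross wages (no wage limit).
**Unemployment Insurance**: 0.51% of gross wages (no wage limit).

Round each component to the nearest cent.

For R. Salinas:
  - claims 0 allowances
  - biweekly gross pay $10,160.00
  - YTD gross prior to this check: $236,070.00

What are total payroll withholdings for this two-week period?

$2,784.83

Territorial Income Tax: taxable = $10,160.00
  $1,726.40 + 32.41% × ($10,160.00 − $9,600.00) = $1,726.40 + 32.41% × $560.00 = $1,907.90
Pension Levy: cap $243,580.00 − YTD $236,070.00 = $7,510.00 subject; 5.9% × $7,510.00 = $443.09
Workforce Levy: 3.76% × $10,160.00 = $382.02
Unemployment Insurance: 0.51% × $10,160.00 = $51.82
Total: $1,907.90 + $443.09 + $382.02 + $51.82 = $2,784.83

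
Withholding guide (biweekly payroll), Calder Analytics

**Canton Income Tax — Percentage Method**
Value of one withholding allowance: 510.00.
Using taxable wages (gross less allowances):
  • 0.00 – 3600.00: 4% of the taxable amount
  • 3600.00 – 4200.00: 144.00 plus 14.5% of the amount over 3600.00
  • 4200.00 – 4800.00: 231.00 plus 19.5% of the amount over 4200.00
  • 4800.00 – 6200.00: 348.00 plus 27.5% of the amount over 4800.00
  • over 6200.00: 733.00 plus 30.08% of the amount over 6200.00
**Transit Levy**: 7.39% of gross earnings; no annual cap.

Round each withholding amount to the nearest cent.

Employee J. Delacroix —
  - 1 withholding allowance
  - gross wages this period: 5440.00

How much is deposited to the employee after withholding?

Canton Income Tax: taxable = 5440.00 − 1×510.00 = 4930.00
  348.00 + 27.5% × (4930.00 − 4800.00) = 348.00 + 27.5% × 130.00 = 383.75
Transit Levy: 7.39% × 5440.00 = 402.02
Total withheld: 383.75 + 402.02 = 785.77
Net pay: 5440.00 − 785.77 = 4654.23

4654.23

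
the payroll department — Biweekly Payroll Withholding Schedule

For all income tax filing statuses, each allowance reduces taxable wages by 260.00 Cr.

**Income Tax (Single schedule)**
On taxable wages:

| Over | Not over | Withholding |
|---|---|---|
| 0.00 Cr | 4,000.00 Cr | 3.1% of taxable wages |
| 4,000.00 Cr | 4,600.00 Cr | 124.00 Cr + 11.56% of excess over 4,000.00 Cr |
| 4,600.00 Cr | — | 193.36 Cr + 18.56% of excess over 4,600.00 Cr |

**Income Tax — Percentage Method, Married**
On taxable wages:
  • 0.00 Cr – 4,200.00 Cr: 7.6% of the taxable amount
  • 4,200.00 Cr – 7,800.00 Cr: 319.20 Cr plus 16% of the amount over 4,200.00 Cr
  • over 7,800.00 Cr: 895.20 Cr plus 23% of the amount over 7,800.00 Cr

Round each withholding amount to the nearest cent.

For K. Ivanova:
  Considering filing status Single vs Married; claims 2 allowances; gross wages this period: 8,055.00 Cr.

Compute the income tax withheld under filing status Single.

738.10 Cr

Income Tax (Single): taxable = 8,055.00 Cr − 2×260.00 Cr = 7,535.00 Cr
  193.36 Cr + 18.56% × (7,535.00 Cr − 4,600.00 Cr) = 193.36 Cr + 18.56% × 2,935.00 Cr = 738.10 Cr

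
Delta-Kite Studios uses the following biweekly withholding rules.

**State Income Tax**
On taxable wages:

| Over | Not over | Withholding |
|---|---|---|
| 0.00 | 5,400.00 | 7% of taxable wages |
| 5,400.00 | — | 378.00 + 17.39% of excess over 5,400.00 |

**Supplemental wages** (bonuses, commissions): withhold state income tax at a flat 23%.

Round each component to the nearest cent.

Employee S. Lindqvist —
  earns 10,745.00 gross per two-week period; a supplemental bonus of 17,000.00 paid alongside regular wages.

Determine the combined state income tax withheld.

5,217.50

State Income Tax: taxable = 10,745.00
  378.00 + 17.39% × (10,745.00 − 5,400.00) = 378.00 + 17.39% × 5,345.00 = 1,307.50
Supplemental (23% flat on bonus): 23% × 17,000.00 = 3,910.00
Total state income tax: 1,307.50 + 3,910.00 = 5,217.50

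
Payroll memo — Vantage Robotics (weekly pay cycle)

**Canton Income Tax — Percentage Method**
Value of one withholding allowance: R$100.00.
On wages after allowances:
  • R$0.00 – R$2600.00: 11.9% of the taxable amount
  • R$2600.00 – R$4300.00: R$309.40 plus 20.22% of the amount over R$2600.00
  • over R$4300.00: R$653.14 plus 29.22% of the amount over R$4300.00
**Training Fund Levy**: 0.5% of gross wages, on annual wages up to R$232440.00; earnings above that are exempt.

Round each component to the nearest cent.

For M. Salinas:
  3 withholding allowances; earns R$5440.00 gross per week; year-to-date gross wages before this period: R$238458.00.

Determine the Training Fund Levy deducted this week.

Training Fund Levy: YTD R$238458.00 ≥ cap R$232440.00 → R$0.00

R$0.00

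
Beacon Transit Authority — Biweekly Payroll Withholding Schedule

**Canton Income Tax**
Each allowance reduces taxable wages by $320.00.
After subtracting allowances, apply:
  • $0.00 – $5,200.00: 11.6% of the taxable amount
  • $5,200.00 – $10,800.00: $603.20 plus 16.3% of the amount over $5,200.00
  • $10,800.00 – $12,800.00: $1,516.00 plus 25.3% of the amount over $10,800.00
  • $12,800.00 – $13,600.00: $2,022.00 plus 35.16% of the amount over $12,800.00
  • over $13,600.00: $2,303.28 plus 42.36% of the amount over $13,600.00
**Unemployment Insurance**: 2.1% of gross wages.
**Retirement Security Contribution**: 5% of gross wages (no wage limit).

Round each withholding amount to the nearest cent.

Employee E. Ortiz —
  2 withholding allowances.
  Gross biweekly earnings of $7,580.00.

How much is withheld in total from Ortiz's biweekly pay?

$1,425.00

Canton Income Tax: taxable = $7,580.00 − 2×$320.00 = $6,940.00
  $603.20 + 16.3% × ($6,940.00 − $5,200.00) = $603.20 + 16.3% × $1,740.00 = $886.82
Unemployment Insurance: 2.1% × $7,580.00 = $159.18
Retirement Security Contribution: 5% × $7,580.00 = $379.00
Total: $886.82 + $159.18 + $379.00 = $1,425.00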